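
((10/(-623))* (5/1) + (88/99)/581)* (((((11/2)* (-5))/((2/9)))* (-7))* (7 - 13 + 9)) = -3022635/14774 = -204.59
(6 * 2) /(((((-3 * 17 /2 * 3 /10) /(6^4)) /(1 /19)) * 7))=-34560 /2261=-15.29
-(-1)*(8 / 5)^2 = 64 / 25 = 2.56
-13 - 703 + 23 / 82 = -58689 / 82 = -715.72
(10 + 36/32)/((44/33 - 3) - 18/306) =-4539/704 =-6.45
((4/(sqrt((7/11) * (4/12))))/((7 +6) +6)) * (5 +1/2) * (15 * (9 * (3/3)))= 2970 * sqrt(231)/133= 339.40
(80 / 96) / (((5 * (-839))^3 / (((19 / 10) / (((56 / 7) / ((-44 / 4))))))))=209 / 7087076628000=0.00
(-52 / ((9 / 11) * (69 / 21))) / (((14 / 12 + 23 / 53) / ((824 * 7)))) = -2448077632 / 35121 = -69704.10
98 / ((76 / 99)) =4851 / 38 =127.66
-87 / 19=-4.58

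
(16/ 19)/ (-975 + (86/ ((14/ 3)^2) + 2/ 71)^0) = -8/ 9253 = -0.00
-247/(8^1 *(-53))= 0.58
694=694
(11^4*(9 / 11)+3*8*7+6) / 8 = 12153 / 8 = 1519.12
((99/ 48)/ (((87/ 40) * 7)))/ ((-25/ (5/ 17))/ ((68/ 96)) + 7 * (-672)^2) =55/ 1283353008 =0.00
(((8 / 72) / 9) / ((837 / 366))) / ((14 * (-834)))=-0.00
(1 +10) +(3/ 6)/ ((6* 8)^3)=2433025/ 221184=11.00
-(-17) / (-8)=-17 / 8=-2.12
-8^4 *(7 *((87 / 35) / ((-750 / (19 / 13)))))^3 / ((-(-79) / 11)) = 942144338432 / 42373779296875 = 0.02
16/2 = 8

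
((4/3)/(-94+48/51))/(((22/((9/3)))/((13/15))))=-221/130515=-0.00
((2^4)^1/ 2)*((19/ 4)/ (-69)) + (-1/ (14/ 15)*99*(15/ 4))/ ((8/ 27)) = -41515349/ 30912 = -1343.02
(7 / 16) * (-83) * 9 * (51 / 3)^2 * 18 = -13600629 / 8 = -1700078.62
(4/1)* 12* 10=480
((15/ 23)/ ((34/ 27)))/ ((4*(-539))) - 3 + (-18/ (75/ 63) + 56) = 1596624299/ 42149800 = 37.88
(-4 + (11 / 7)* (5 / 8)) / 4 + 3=503 / 224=2.25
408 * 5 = 2040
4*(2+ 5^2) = 108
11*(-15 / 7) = -165 / 7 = -23.57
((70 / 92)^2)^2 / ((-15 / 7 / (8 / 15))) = -420175 / 5037138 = -0.08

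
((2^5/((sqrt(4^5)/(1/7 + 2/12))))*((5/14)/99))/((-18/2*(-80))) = 13/8382528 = 0.00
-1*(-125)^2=-15625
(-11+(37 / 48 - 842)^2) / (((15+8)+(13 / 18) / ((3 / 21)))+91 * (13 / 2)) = 1630438297 / 1427456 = 1142.20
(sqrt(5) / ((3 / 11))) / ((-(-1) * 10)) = 11 * sqrt(5) / 30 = 0.82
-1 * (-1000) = 1000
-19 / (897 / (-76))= 1444 / 897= 1.61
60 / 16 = 15 / 4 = 3.75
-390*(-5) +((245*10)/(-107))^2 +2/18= 254963899/103041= 2474.39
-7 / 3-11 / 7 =-82 / 21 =-3.90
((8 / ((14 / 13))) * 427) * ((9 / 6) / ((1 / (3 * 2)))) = 28548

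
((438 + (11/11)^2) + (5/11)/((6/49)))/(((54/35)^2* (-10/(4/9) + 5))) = -1022665/96228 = -10.63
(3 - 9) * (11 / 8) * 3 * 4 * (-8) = 792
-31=-31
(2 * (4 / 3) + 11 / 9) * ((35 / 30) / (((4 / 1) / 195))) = 15925 / 72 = 221.18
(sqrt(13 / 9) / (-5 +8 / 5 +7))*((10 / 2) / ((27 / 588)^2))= 480200*sqrt(13) / 2187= 791.67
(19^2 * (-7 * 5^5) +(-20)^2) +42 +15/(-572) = -4516759691/572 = -7896433.03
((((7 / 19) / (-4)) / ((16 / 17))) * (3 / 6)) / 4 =-119 / 9728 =-0.01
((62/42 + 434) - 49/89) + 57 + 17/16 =14742317/29904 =492.99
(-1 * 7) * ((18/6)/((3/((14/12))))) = -49/6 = -8.17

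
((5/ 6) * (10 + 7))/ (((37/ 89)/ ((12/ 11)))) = 15130/ 407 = 37.17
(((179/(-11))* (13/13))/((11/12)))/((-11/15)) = 32220/1331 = 24.21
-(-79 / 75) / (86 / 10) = 79 / 645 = 0.12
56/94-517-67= -27420/47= -583.40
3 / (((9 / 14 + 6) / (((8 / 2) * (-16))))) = -896 / 31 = -28.90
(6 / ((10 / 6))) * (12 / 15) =72 / 25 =2.88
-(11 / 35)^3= -1331 / 42875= -0.03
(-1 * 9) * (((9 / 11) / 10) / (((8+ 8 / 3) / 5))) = -243 / 704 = -0.35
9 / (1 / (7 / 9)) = 7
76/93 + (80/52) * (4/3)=1156/403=2.87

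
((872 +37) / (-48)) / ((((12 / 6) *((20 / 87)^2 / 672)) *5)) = -48161547 / 2000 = -24080.77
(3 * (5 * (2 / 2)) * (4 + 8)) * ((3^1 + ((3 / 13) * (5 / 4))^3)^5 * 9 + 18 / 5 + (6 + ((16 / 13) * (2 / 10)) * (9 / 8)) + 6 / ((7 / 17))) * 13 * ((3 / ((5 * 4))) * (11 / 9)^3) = 1474183.68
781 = 781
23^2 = 529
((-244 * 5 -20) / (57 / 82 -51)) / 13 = 20336 / 10725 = 1.90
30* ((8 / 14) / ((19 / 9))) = 1080 / 133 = 8.12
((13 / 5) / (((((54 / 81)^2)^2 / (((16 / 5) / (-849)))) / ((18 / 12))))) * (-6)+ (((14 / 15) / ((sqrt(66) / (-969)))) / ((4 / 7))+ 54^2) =20633859 / 7075 -15827 * sqrt(66) / 660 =2721.63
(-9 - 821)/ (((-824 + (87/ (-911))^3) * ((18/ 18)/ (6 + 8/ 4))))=5020225325840/ 622992476047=8.06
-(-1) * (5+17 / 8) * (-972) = -13851 / 2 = -6925.50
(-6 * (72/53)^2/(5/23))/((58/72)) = -25754112/407305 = -63.23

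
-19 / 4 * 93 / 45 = -589 / 60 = -9.82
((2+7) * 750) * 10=67500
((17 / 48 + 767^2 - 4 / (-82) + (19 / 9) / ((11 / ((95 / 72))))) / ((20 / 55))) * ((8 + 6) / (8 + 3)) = 2406970656125 / 1168992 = 2059013.80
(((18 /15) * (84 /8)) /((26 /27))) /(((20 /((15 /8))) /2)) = 5103 /2080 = 2.45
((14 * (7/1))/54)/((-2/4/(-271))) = 26558/27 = 983.63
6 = 6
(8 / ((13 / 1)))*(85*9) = 6120 / 13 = 470.77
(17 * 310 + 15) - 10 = 5275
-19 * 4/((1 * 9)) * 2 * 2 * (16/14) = -38.60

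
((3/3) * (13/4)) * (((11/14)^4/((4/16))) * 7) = 190333/5488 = 34.68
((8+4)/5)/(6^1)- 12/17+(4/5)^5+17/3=906599/159375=5.69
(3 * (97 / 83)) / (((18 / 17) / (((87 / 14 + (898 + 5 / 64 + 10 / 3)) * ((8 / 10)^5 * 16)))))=257475968128 / 16340625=15756.80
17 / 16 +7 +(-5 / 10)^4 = 8.12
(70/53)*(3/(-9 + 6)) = -70/53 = -1.32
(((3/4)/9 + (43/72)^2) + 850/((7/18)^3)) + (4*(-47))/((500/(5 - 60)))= 643391963479/44452800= 14473.60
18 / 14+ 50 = 359 / 7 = 51.29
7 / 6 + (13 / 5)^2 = 1189 / 150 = 7.93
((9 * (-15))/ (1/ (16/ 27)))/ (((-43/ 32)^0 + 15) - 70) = 40/ 27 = 1.48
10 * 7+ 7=77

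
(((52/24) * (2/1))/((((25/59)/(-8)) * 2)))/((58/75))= -1534/29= -52.90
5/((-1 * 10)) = -1/2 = -0.50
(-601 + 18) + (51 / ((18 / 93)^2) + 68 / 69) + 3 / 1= 71981 / 92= 782.40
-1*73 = -73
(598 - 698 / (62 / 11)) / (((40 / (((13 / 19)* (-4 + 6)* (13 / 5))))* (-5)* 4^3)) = -2484131 / 18848000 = -0.13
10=10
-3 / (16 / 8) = -3 / 2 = -1.50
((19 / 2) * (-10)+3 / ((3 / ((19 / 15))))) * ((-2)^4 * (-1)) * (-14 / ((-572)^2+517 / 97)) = -30549568 / 476060475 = -0.06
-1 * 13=-13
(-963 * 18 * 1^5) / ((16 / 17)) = -147339 / 8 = -18417.38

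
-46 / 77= -0.60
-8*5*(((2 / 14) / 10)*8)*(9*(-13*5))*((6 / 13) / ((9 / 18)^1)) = 17280 / 7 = 2468.57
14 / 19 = 0.74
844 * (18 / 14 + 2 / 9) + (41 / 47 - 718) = 1645045 / 2961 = 555.57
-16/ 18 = -8/ 9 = -0.89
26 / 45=0.58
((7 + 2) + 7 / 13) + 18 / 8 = 613 / 52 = 11.79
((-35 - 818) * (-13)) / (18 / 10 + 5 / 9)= 499005 / 106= 4707.59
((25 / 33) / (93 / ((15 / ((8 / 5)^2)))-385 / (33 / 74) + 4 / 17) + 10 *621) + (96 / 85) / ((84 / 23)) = 6210.31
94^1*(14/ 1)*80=105280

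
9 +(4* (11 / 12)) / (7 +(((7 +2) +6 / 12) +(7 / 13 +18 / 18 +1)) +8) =19267 / 2109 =9.14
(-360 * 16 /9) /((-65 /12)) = 1536 /13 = 118.15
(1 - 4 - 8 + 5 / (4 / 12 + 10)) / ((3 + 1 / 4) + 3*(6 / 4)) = -1304 / 961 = -1.36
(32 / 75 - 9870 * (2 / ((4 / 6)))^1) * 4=-8882872 / 75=-118438.29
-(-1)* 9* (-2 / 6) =-3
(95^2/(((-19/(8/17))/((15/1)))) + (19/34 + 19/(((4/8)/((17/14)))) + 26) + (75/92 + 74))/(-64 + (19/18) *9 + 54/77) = 77204567/1295774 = 59.58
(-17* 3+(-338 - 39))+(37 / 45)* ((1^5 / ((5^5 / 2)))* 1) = -60187426 / 140625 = -428.00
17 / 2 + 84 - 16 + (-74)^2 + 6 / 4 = 5554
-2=-2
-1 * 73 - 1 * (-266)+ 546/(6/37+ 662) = 339193/1750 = 193.82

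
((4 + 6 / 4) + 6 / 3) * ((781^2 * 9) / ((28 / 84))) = 123517102.50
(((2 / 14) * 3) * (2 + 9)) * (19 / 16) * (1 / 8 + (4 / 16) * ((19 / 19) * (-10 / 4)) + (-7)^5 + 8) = -21066573 / 224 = -94047.20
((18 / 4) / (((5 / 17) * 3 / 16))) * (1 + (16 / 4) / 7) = 4488 / 35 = 128.23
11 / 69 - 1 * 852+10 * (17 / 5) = -56431 / 69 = -817.84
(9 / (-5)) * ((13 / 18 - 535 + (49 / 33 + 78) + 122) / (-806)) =-0.74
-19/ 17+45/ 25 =58/ 85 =0.68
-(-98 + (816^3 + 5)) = -543338403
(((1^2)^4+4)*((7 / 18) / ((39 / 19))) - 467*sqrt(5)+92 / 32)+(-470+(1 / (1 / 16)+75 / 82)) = -467*sqrt(5) - 51722759 / 115128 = -1493.51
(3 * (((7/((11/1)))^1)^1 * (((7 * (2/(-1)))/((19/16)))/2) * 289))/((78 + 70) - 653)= 679728/105545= 6.44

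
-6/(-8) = 3/4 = 0.75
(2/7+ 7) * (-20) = -1020/7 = -145.71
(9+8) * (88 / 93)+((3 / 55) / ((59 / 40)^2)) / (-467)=26751228632 / 1663016421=16.09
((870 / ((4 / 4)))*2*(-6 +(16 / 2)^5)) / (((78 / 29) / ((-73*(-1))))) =20113574660 / 13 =1547198050.77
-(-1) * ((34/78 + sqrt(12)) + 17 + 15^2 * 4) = 2 * sqrt(3) + 35780/39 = 920.90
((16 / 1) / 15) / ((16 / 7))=7 / 15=0.47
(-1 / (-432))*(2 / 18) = 1 / 3888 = 0.00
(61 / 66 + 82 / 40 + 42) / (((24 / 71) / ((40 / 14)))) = 2107493 / 5544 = 380.14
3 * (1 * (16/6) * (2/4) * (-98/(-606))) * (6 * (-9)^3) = -285768/101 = -2829.39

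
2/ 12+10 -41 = -30.83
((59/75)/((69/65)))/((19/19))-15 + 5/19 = -275227/19665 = -14.00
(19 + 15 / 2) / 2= 53 / 4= 13.25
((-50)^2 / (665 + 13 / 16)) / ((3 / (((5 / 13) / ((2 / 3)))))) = 100000 / 138489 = 0.72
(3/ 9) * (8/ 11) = 8/ 33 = 0.24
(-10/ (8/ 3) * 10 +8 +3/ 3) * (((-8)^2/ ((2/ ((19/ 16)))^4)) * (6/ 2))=-22284891/ 32768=-680.08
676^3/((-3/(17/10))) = -2625784096/15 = -175052273.07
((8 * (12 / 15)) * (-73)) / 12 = -584 / 15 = -38.93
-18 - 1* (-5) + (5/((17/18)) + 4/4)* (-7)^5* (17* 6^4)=-2330660317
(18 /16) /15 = 3 /40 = 0.08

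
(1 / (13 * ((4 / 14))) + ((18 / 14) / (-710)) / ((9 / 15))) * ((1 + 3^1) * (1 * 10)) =68800 / 6461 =10.65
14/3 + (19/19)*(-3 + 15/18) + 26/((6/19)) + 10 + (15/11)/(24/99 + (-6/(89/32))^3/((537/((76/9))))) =117196206617/1056175368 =110.96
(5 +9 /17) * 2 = 188 /17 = 11.06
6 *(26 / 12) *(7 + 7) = 182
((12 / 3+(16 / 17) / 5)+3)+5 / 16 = 10201 / 1360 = 7.50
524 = 524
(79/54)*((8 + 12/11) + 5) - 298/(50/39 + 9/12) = -23732207/188298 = -126.04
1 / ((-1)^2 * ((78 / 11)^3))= 0.00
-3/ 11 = -0.27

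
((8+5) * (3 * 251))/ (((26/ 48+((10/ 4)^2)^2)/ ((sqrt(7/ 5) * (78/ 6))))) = 6108336 * sqrt(35)/ 9505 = 3801.94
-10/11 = -0.91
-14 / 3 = -4.67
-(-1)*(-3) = -3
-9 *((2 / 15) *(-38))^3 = 438976 / 375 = 1170.60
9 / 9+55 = 56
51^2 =2601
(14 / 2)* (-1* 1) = -7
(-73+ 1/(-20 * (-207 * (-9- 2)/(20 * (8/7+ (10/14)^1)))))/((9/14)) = -113.56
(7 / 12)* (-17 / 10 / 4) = -119 / 480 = -0.25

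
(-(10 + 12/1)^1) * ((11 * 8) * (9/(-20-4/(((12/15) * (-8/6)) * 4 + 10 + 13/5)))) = 27225/32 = 850.78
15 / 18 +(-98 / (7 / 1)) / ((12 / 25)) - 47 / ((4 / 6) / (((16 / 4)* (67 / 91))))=-64417 / 273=-235.96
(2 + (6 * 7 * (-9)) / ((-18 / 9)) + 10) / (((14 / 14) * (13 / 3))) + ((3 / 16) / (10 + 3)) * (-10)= 4809 / 104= 46.24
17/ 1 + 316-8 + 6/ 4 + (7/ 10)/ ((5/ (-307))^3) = -101066488/ 625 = -161706.38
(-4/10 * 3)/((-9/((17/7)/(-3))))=-34/315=-0.11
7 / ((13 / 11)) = 77 / 13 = 5.92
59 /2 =29.50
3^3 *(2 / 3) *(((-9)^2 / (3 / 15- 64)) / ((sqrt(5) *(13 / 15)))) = -21870 *sqrt(5) / 4147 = -11.79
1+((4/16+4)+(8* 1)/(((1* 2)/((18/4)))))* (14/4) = 631/8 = 78.88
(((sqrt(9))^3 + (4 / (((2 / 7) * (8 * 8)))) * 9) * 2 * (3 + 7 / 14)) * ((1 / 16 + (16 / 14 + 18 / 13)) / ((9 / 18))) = 3495717 / 3328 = 1050.40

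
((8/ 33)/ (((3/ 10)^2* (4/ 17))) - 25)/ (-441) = 575/ 18711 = 0.03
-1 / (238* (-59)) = 1 / 14042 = 0.00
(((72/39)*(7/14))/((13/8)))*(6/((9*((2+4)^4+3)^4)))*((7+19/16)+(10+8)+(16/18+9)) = 20780/4330776967032321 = 0.00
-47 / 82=-0.57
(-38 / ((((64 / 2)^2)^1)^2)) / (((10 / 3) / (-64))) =57 / 81920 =0.00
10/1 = 10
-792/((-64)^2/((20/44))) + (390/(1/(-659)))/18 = -21931655/1536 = -14278.42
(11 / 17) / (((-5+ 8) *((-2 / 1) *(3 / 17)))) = -11 / 18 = -0.61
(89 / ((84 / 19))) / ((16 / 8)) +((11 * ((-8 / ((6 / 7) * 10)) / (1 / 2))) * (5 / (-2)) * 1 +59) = 20227 / 168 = 120.40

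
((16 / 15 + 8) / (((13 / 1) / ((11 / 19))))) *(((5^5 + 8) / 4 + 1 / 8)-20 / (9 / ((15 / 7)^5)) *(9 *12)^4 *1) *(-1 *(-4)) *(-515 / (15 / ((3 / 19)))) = 119601210373.09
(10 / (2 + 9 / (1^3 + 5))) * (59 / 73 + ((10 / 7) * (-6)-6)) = -140660 / 3577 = -39.32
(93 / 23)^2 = 8649 / 529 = 16.35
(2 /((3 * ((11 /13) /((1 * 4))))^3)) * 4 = 31.30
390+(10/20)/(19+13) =24961/64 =390.02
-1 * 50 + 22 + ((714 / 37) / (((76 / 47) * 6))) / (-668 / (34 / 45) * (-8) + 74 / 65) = -87923135889 / 3140143528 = -28.00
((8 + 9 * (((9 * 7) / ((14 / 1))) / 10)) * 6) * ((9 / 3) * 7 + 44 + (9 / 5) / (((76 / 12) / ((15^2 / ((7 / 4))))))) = 1952823 / 266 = 7341.44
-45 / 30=-3 / 2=-1.50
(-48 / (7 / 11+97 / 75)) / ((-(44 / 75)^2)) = 1265625 / 17512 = 72.27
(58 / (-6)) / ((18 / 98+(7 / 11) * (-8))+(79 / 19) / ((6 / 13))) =-593978 / 252023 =-2.36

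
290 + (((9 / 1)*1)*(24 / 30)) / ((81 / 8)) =13082 / 45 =290.71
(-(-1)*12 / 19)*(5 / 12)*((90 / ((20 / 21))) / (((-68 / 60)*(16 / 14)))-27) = -7155 / 272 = -26.31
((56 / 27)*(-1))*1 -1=-83 / 27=-3.07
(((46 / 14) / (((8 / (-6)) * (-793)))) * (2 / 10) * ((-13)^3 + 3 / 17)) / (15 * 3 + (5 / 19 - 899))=8160101 / 5102423690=0.00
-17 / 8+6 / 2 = 7 / 8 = 0.88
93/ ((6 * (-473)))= -31/ 946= -0.03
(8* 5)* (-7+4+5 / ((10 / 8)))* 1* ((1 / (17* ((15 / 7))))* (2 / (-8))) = -14 / 51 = -0.27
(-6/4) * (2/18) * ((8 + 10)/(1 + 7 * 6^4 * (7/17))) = -51/63521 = -0.00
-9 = -9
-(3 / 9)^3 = -1 / 27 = -0.04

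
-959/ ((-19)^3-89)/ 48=959/ 333504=0.00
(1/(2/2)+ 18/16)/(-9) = -17/72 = -0.24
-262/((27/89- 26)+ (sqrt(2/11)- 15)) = 1037651*sqrt(22)/72145941+ 464517878/72145941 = 6.51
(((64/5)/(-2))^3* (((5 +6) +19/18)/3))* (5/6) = -1777664/2025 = -877.86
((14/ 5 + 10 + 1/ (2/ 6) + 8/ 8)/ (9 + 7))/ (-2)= -21/ 40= -0.52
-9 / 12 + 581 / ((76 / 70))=40613 / 76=534.38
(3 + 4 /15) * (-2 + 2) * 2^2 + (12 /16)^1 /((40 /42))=63 /80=0.79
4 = 4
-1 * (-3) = 3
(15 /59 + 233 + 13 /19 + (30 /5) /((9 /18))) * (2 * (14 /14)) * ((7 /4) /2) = 1929879 /4484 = 430.39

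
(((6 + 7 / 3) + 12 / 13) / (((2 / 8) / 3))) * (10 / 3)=14440 / 39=370.26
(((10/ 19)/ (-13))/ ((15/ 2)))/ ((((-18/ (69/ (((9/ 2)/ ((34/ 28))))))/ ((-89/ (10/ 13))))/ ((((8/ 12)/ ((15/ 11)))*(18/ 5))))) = -1531156/ 1346625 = -1.14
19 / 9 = 2.11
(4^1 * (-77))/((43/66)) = -20328/43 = -472.74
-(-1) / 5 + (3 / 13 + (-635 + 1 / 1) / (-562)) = 28473 / 18265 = 1.56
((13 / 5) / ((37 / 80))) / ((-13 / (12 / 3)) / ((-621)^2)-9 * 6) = -0.10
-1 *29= -29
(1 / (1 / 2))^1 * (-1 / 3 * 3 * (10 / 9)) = -2.22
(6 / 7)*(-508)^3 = -786579072 / 7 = -112368438.86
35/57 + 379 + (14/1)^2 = 32810/57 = 575.61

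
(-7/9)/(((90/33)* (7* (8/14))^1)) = -77/1080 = -0.07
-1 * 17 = -17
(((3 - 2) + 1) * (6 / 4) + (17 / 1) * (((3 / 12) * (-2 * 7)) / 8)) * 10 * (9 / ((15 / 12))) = -639 / 2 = -319.50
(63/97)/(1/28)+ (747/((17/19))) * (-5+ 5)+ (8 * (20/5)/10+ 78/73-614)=-20943684/35405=-591.55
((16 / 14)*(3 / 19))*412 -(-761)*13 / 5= 1365209 / 665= 2052.95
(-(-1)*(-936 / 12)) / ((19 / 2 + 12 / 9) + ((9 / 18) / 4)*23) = -1872 / 329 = -5.69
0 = 0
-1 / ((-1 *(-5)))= -1 / 5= -0.20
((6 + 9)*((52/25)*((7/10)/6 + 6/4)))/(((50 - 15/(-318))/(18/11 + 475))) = 700810838/1458875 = 480.38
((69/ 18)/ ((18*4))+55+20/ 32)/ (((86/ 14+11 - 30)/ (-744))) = 5219501/ 1620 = 3221.91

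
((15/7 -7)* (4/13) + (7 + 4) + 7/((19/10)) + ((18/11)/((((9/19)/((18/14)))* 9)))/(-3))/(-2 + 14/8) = -52.10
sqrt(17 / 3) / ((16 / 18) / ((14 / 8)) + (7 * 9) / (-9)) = -21 * sqrt(51) / 409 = -0.37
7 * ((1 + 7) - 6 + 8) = 70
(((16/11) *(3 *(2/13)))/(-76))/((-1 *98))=12/133133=0.00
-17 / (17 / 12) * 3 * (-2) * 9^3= 52488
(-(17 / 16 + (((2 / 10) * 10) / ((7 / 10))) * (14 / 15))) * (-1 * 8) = 179 / 6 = 29.83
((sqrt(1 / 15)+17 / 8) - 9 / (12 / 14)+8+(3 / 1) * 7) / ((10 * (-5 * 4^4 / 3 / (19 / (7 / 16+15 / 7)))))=-13167 / 369920 - 133 * sqrt(15) / 1156000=-0.04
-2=-2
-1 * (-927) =927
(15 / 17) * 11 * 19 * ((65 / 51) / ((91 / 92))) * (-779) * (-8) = 2995722400 / 2023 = 1480831.64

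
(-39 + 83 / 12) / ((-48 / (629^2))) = 152321785 / 576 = 264447.54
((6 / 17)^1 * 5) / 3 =10 / 17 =0.59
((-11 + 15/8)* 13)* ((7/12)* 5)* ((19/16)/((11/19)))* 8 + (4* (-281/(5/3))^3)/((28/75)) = -3796172221477/73920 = -51355143.69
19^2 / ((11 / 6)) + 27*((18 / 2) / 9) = 2463 / 11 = 223.91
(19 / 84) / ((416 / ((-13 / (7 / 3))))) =-0.00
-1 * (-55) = 55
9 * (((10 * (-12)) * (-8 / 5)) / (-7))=-1728 / 7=-246.86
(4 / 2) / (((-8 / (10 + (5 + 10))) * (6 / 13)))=-325 / 24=-13.54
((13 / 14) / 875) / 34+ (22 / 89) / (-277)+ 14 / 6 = 71849293967 / 30803923500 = 2.33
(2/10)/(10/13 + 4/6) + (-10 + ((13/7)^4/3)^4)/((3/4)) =102204662307918214771/323024085136521720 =316.40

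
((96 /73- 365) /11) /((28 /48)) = -318588 /5621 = -56.68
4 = 4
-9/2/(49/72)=-324/49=-6.61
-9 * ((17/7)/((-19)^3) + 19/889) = -1153458/6097651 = -0.19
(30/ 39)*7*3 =16.15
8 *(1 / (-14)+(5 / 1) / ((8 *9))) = -1 / 63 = -0.02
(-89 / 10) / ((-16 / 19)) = 10.57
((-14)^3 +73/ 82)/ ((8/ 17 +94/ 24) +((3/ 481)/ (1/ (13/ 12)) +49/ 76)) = -16129189110/ 29627297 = -544.40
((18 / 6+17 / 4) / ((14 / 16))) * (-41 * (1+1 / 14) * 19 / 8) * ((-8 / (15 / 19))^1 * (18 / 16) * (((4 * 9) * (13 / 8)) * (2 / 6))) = 150659379 / 784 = 192167.58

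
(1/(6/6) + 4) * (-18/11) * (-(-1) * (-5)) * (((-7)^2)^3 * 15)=794130750/11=72193704.55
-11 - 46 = -57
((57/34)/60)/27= 19/18360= 0.00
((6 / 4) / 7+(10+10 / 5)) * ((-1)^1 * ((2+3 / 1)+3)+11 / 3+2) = -57 / 2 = -28.50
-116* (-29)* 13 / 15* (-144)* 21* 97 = -4275940032 / 5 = -855188006.40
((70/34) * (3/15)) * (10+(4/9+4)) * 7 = 6370/153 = 41.63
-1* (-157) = 157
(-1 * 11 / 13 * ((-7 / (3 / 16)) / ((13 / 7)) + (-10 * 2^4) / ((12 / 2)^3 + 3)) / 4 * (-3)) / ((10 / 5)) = -81554 / 12337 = -6.61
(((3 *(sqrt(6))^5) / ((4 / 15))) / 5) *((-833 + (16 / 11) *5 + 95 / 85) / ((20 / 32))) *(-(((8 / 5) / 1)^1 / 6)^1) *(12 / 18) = 88820352 *sqrt(6) / 4675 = 46537.87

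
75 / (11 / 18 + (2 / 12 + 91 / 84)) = 2700 / 67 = 40.30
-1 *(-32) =32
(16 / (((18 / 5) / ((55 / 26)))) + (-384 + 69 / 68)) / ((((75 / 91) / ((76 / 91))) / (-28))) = 1581226892 / 149175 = 10599.81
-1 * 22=-22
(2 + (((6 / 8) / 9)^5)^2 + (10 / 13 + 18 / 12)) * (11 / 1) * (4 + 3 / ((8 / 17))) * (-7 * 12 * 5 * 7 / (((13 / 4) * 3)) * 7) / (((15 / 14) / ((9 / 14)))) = -1076143882401881755 / 1744005758976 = -617052.94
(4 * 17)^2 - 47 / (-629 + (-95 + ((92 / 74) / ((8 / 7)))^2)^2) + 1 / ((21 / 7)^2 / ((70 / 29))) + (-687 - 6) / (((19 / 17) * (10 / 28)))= 280791126037947947212 / 97222970094307515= 2888.12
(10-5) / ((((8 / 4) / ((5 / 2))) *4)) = 25 / 16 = 1.56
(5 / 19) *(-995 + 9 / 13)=-64630 / 247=-261.66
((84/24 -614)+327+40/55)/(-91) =6221/2002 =3.11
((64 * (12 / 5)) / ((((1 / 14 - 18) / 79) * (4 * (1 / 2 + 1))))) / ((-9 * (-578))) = -70784 / 3264255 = -0.02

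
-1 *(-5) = 5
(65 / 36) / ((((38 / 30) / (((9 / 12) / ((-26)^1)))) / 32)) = -25 / 19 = -1.32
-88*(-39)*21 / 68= 18018 / 17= 1059.88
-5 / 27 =-0.19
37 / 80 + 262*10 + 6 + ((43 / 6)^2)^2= 17056741 / 3240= 5264.43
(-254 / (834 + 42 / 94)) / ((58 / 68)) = -23876 / 66903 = -0.36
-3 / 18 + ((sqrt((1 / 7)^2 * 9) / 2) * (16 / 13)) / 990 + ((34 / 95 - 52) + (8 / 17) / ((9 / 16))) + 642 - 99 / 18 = 8519161523 / 14549535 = 585.53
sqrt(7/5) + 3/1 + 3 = sqrt(35)/5 + 6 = 7.18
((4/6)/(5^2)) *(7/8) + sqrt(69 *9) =7/300 + 3 *sqrt(69) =24.94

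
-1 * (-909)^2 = -826281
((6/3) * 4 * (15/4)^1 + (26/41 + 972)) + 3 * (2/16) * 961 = 447067/328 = 1363.01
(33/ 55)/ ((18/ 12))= 2/ 5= 0.40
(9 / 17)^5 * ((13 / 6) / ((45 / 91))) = 2587221 / 14198570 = 0.18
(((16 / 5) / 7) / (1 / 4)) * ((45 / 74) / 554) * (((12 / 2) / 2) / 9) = 48 / 71743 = 0.00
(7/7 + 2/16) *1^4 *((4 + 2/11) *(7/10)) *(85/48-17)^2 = 86032121/112640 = 763.78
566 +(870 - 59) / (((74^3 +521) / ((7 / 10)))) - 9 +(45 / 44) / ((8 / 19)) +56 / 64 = 560.31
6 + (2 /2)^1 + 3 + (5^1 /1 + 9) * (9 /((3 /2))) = 94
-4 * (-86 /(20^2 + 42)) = 172 /221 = 0.78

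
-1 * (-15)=15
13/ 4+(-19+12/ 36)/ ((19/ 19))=-185/ 12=-15.42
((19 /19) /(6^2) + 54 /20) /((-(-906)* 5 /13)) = 6383 /815400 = 0.01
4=4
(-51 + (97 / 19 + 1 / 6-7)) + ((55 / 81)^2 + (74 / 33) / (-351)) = -1863676073 / 35652474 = -52.27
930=930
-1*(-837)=837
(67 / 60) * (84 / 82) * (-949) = -445081 / 410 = -1085.56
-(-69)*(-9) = -621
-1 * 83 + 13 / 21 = -1730 / 21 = -82.38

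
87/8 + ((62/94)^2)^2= 11.06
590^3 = 205379000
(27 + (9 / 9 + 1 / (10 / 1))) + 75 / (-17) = 4027 / 170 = 23.69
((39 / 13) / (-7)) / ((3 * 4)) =-1 / 28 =-0.04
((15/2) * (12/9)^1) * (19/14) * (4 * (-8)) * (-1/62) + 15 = 22.00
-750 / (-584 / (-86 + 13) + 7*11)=-150 / 17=-8.82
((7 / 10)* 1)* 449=3143 / 10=314.30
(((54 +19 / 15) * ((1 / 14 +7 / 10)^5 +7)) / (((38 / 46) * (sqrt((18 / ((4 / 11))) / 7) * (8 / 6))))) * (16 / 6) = 14567265488288 * sqrt(154) / 493968234375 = 365.96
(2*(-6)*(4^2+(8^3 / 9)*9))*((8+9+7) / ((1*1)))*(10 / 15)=-101376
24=24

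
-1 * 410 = -410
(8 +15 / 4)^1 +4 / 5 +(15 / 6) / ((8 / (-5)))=879 / 80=10.99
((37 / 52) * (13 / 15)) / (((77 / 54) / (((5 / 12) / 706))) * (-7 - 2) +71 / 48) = -148 / 5218397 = -0.00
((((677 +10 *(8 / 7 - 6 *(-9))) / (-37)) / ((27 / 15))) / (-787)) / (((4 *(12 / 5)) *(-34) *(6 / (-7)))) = 214975 / 2566199232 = 0.00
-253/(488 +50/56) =-7084/13689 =-0.52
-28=-28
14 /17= 0.82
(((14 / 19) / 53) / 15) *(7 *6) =196 / 5035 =0.04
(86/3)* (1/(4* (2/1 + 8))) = 0.72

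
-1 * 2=-2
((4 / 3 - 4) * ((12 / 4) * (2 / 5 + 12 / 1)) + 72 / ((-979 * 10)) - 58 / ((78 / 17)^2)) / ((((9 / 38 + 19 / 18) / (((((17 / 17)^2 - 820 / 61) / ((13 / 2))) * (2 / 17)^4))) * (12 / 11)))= 5838701548196 / 220159716733333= 0.03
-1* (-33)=33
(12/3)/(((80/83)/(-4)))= -83/5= -16.60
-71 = -71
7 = 7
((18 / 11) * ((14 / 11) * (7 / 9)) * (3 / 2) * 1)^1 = 2.43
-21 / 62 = -0.34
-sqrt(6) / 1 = -sqrt(6) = -2.45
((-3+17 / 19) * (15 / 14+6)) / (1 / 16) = -31680 / 133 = -238.20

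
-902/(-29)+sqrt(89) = sqrt(89)+902/29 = 40.54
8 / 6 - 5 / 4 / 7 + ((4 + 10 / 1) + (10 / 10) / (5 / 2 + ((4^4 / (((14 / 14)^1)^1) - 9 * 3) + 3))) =85315 / 5628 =15.16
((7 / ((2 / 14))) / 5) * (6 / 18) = 3.27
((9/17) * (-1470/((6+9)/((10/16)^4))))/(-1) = 275625/34816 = 7.92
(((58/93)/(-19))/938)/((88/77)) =-29/947112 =-0.00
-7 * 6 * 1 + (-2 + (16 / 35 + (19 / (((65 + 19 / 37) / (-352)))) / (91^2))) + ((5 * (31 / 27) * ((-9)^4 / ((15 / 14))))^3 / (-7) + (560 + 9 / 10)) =-6206206261234.66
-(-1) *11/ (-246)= -0.04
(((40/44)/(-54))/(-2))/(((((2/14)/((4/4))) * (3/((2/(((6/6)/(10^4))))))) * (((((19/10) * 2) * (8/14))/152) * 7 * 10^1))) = 350000/891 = 392.82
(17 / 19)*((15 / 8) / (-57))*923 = -78455 / 2888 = -27.17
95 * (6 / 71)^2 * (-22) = -14.93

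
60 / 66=10 / 11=0.91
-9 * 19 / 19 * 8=-72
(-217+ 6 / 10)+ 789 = 2863 / 5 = 572.60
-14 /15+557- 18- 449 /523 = 4214398 /7845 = 537.21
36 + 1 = 37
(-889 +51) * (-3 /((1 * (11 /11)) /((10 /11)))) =25140 /11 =2285.45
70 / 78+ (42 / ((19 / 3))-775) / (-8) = 574681 / 5928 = 96.94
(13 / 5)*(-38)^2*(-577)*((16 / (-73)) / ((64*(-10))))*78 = -105606579 / 1825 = -57866.62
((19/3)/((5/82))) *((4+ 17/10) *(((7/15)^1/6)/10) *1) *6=103607/3750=27.63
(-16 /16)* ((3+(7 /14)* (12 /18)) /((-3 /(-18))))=-20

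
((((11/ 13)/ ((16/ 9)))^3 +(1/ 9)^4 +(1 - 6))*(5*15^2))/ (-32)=36104272188625/ 209926619136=171.99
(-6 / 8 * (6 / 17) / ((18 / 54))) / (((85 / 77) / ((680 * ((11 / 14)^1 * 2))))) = -13068 / 17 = -768.71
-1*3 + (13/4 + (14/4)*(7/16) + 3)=4.78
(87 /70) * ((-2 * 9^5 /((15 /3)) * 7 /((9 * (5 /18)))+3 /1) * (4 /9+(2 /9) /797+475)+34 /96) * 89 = -15522742867932347 /4463200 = -3477940237.48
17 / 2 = 8.50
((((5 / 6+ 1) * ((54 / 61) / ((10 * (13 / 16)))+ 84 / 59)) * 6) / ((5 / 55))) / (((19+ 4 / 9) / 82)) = 32017619304 / 40938625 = 782.09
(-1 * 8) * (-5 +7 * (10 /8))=-30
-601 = -601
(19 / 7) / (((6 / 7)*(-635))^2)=133 / 14516100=0.00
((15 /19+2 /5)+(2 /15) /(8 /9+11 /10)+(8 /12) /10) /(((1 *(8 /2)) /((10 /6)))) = 33751 /61218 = 0.55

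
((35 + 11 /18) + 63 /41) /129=27415 /95202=0.29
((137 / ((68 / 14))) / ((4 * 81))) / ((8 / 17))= 959 / 5184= 0.18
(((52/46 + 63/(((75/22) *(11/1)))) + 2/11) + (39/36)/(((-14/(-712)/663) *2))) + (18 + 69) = 1625252339/88550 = 18354.06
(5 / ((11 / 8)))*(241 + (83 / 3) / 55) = 318784 / 363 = 878.19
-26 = -26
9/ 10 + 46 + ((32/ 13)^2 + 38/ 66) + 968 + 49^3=6618255733/ 55770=118670.53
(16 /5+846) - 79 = 3851 /5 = 770.20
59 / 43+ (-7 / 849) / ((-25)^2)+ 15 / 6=176697523 / 45633750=3.87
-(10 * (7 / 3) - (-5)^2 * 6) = 380 / 3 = 126.67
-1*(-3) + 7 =10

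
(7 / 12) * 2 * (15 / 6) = 35 / 12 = 2.92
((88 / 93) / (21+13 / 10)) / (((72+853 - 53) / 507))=18590 / 753517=0.02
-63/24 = -21/8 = -2.62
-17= -17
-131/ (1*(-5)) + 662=3441/ 5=688.20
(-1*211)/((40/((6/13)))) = -633/260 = -2.43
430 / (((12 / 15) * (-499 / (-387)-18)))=-416025 / 12934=-32.17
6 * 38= 228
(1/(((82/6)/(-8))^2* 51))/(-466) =-96/6658441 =-0.00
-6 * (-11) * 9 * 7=4158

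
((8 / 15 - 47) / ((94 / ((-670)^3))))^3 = 9212373950165167379264731000000 / 2803221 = 3286353073897907934930828.00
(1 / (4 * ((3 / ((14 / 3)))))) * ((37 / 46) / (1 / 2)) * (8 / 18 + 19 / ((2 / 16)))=177674 / 1863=95.37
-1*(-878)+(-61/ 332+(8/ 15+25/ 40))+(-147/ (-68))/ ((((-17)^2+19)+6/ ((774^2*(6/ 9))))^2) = 62555412868708629029131/ 71168622348407359080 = 878.97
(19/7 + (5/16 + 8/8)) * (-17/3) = -7667/336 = -22.82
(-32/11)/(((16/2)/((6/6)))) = -4/11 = -0.36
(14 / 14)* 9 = 9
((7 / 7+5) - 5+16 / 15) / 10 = 31 / 150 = 0.21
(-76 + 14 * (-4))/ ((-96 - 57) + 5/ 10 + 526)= -88/ 249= -0.35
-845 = -845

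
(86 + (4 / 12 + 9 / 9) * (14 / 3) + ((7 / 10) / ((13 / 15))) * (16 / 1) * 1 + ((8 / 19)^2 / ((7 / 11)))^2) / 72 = 39307612615 / 26896690548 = 1.46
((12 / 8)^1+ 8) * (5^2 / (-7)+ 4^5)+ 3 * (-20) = 134877 / 14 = 9634.07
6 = 6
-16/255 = -0.06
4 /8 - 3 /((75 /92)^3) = -1416751 /281250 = -5.04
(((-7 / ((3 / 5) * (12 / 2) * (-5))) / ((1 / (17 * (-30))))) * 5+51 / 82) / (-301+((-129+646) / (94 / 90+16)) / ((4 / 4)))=186992299 / 51070092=3.66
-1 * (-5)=5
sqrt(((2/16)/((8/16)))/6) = sqrt(6)/12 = 0.20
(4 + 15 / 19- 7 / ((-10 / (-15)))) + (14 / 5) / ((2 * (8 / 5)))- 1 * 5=-1495 / 152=-9.84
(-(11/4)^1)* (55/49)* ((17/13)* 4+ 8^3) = -1017005/637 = -1596.55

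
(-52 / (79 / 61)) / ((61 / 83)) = -4316 / 79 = -54.63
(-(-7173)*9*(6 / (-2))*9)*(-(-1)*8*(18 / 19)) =-250997616 / 19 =-13210400.84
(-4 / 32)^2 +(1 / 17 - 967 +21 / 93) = -32604849 / 33728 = -966.70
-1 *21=-21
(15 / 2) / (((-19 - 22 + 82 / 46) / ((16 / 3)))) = -1.02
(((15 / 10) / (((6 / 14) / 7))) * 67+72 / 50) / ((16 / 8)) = 82147 / 100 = 821.47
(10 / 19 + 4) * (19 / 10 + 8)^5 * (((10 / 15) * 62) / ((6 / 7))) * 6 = 29578960518723 / 237500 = 124542991.66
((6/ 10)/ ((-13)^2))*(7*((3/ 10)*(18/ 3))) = 189/ 4225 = 0.04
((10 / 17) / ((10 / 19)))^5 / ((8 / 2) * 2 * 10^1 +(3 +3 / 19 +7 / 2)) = 0.02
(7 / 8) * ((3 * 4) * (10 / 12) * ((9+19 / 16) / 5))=1141 / 64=17.83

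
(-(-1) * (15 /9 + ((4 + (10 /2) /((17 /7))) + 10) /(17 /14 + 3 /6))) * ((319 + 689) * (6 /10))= 6673.55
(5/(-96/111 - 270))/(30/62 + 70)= -1147/4379614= -0.00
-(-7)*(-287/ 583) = -2009/ 583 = -3.45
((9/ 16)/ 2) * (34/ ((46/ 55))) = 8415/ 736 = 11.43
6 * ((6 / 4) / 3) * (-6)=-18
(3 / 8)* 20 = 15 / 2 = 7.50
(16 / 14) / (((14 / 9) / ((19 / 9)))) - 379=-18495 / 49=-377.45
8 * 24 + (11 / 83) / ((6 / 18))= 15969 / 83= 192.40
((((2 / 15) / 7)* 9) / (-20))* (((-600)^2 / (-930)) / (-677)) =-720 / 146909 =-0.00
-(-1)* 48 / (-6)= -8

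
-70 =-70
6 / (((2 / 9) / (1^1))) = 27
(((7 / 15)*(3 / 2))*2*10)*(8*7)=784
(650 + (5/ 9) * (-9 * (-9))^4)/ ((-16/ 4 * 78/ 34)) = -406563415/ 156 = -2606175.74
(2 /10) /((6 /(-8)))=-4 /15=-0.27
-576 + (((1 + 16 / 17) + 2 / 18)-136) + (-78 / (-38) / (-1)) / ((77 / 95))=-8393729 / 11781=-712.48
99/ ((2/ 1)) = 99/ 2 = 49.50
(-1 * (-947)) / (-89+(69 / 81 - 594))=-25569 / 18418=-1.39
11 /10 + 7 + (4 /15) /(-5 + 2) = 721 /90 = 8.01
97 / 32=3.03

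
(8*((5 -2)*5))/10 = 12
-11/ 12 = -0.92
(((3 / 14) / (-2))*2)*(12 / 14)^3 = -324 / 2401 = -0.13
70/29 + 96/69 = 2538/667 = 3.81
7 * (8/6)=28/3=9.33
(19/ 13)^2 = 361/ 169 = 2.14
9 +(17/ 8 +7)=18.12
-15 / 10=-3 / 2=-1.50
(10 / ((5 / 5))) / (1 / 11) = 110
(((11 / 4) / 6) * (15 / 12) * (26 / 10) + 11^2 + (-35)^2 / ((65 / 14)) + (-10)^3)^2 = 586530817609 / 1557504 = 376583.83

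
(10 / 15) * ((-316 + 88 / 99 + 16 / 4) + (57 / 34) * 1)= -94687 / 459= -206.29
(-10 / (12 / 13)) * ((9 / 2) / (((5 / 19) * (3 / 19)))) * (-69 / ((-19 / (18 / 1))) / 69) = -2223 / 2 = -1111.50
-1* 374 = -374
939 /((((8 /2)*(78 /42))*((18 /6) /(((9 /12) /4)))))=6573 /832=7.90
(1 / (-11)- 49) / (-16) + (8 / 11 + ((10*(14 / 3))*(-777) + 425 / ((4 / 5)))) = -785949 / 22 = -35724.95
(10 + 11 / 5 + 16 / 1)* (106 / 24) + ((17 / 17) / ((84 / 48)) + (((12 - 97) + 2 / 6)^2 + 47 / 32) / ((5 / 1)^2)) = 4152133 / 10080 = 411.92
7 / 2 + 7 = 21 / 2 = 10.50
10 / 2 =5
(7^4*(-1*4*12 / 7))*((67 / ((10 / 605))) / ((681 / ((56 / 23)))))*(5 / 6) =-3114385120 / 15663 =-198837.08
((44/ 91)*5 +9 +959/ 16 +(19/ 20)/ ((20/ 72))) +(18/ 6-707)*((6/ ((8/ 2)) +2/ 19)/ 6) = -235647059/ 2074800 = -113.58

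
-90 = -90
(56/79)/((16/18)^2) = 0.90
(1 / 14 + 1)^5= 759375 / 537824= 1.41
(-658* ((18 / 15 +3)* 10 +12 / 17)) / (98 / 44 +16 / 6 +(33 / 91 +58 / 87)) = -2869114248 / 604775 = -4744.10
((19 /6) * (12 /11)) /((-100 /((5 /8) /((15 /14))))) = -133 /6600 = -0.02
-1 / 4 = -0.25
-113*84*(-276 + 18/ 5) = 2585620.80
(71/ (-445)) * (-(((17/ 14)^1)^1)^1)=1207/ 6230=0.19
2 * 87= 174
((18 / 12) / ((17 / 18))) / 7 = 27 / 119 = 0.23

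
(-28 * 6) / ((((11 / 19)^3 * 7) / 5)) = -618.39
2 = 2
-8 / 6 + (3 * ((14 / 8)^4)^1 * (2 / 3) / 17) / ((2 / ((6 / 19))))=-143767 / 124032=-1.16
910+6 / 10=4553 / 5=910.60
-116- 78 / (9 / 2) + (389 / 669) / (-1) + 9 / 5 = -147308 / 1115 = -132.11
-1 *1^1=-1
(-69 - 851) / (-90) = 92 / 9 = 10.22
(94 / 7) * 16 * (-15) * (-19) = 428640 / 7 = 61234.29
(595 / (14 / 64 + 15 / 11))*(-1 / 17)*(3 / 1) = -36960 / 557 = -66.36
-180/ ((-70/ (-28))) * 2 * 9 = -1296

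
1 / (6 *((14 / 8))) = 2 / 21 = 0.10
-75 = -75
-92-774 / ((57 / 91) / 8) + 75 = -188147 / 19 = -9902.47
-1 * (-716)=716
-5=-5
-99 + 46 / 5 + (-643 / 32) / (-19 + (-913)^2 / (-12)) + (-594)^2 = 352746.20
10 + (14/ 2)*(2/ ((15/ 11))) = 304/ 15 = 20.27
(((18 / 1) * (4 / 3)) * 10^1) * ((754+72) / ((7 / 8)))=226560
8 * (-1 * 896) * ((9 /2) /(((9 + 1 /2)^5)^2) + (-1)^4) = -7168.00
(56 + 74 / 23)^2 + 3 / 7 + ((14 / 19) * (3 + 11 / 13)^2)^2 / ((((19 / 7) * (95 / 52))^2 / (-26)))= 7658230021483435 / 2264741665459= 3381.50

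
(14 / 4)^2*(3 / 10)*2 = 7.35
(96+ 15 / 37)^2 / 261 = 48749 / 1369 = 35.61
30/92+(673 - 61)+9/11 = 310251/506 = 613.14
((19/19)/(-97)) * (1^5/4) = -1/388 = -0.00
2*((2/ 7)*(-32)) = -128/ 7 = -18.29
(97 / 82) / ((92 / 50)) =2425 / 3772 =0.64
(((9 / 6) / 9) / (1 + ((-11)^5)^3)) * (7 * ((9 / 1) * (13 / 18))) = -13 / 7160996861855400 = -0.00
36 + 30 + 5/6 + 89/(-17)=61.60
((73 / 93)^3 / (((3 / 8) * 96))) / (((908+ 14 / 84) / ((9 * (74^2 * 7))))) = 7455899822 / 1460980431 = 5.10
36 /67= 0.54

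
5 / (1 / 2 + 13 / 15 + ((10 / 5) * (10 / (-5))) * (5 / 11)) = -1650 / 149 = -11.07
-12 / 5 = -2.40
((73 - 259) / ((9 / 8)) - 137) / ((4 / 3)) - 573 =-3199 / 4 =-799.75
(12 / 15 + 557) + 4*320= 9189 / 5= 1837.80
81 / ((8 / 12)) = 243 / 2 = 121.50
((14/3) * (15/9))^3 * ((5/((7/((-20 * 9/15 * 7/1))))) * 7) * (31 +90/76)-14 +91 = -29363874491/4617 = -6359946.82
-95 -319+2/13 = -5380/13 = -413.85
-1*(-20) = 20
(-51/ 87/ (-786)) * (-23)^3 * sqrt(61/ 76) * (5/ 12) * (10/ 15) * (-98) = 50675555 * sqrt(1159)/ 7795548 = 221.31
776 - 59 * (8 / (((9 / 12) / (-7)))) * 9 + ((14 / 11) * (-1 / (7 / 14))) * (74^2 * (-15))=2744584 / 11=249507.64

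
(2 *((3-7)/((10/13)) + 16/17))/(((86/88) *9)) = -31856/32895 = -0.97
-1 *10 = -10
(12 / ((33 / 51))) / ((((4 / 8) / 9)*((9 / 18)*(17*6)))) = 72 / 11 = 6.55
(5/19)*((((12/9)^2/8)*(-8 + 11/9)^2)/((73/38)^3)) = 107462480/283593393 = 0.38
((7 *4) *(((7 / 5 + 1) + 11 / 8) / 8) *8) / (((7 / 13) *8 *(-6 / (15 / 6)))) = -1963 / 192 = -10.22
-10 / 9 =-1.11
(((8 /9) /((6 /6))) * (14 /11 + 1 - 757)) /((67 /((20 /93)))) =-2.15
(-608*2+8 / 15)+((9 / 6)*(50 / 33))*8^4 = 1335448 / 165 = 8093.62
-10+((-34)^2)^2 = 1336326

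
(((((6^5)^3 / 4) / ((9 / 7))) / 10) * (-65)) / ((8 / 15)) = -1114240458240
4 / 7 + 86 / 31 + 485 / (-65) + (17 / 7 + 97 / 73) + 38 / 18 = 464020 / 264771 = 1.75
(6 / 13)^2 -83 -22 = -17709 / 169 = -104.79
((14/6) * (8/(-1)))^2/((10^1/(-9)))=-1568/5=-313.60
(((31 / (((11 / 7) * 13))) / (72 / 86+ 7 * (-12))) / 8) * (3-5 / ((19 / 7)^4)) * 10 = -8840142745 / 133283978256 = -0.07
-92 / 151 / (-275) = 92 / 41525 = 0.00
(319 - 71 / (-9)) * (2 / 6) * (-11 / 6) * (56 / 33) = -82376 / 243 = -339.00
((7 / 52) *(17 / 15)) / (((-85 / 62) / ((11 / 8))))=-2387 / 15600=-0.15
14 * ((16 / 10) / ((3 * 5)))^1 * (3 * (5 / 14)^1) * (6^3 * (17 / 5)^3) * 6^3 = 1833767424 / 625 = 2934027.88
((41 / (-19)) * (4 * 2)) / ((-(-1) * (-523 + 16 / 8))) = 0.03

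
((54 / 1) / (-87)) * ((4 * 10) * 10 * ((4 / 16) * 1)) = -1800 / 29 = -62.07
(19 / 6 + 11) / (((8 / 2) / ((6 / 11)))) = 85 / 44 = 1.93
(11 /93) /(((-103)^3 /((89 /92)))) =-979 /9349372212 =-0.00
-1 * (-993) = 993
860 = 860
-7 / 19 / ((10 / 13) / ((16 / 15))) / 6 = -364 / 4275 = -0.09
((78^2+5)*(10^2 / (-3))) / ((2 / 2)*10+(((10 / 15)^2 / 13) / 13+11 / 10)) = -3087123000 / 168871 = -18280.95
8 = 8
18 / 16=9 / 8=1.12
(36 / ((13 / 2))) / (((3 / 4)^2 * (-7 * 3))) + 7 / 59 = -0.35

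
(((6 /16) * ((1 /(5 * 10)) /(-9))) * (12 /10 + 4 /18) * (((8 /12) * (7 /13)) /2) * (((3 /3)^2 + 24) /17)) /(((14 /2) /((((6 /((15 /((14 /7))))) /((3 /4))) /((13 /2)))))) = -128 /17453475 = -0.00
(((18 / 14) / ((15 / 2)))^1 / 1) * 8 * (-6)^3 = -296.23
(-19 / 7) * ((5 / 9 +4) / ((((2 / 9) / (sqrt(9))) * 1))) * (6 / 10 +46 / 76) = -28167 / 140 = -201.19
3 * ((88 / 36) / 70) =11 / 105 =0.10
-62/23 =-2.70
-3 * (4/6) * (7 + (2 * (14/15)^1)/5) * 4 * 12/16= -1106/25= -44.24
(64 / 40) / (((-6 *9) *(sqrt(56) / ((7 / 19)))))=-sqrt(14) / 2565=-0.00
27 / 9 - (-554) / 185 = 1109 / 185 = 5.99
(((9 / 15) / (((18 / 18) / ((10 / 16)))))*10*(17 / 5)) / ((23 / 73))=3723 / 92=40.47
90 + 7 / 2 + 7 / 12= 1129 / 12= 94.08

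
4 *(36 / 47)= 144 / 47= 3.06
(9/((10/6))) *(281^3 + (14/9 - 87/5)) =2995383396/25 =119815335.84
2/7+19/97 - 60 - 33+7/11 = -686267/7469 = -91.88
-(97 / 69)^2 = -9409 / 4761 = -1.98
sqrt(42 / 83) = sqrt(3486) / 83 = 0.71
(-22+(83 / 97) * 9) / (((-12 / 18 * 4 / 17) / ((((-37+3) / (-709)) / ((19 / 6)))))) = 189873 / 137546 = 1.38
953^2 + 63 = 908272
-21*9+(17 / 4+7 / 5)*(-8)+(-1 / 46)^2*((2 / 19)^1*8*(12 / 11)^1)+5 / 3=-385636048 / 1658415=-232.53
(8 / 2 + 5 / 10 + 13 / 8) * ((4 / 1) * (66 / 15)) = 539 / 5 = 107.80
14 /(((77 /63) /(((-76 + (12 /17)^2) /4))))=-687330 /3179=-216.21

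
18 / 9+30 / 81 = 64 / 27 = 2.37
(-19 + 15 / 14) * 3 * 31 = -1667.36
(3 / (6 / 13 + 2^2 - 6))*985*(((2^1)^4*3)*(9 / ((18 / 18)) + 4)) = -1198548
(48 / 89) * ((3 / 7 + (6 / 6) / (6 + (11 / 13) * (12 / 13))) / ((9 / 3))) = 36968 / 356979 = 0.10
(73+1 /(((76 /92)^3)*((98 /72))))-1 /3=74581874 /1008273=73.97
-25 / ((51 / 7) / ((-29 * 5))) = 25375 / 51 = 497.55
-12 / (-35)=12 / 35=0.34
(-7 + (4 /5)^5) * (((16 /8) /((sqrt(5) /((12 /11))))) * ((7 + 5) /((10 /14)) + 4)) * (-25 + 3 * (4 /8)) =3182.30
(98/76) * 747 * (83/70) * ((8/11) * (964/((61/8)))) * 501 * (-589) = -103966439347008/3355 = -30988506511.78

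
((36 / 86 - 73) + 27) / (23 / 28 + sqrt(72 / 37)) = 9340576 / 317125 - 1843968* sqrt(74) / 317125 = -20.57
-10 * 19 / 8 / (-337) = 95 / 1348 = 0.07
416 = 416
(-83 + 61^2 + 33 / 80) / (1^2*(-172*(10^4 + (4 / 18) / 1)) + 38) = -2619657 / 1238400160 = -0.00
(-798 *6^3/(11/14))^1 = -2413152/11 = -219377.45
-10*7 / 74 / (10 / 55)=-5.20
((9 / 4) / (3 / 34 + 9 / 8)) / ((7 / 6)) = 612 / 385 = 1.59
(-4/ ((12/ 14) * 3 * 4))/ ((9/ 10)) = -35/ 81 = -0.43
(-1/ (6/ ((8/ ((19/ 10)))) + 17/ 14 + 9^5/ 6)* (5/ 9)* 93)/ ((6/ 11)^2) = -1312850/ 74421693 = -0.02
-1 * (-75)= 75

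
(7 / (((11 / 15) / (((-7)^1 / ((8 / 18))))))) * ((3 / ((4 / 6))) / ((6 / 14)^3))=-8594.49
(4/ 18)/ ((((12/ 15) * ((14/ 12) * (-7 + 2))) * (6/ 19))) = -19/ 126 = -0.15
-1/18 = -0.06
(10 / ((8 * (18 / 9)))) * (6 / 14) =15 / 56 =0.27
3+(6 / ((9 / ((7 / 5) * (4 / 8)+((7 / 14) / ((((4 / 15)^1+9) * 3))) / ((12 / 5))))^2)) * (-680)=-2085781037 / 93900060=-22.21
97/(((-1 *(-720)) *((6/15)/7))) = 679/288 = 2.36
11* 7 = 77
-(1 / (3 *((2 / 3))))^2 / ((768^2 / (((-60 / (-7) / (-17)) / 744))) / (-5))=-25 / 17406885888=-0.00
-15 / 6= -5 / 2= -2.50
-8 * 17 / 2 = -68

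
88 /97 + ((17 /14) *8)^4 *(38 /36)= 19704839576 /2096073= 9400.84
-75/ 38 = -1.97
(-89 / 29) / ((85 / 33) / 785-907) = 461109 / 136275350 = 0.00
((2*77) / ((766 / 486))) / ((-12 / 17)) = -106029 / 766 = -138.42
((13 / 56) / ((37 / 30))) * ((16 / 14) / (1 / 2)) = 780 / 1813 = 0.43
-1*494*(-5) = 2470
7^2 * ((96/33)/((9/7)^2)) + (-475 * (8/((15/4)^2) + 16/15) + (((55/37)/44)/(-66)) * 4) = -45537959/65934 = -690.66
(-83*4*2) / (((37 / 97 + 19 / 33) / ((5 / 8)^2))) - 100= -9093275 / 24512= -370.97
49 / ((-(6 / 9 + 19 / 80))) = -54.19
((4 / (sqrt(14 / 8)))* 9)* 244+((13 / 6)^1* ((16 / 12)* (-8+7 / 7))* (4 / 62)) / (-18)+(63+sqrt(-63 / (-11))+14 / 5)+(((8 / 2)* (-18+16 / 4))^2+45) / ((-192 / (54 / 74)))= 3* sqrt(77) / 11+1598967577 / 29730240+17568* sqrt(7) / 7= 6696.26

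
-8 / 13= -0.62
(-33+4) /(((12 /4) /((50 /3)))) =-161.11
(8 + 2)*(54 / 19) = 540 / 19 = 28.42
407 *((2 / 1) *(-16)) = -13024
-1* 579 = -579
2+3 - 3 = 2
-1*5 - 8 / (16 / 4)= -7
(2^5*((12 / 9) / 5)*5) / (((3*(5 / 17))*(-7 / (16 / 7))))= -34816 / 2205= -15.79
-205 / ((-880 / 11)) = 41 / 16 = 2.56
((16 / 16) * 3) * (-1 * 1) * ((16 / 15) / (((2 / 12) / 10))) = -192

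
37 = 37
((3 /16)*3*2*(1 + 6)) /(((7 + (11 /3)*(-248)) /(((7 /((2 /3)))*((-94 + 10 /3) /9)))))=2499 /2707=0.92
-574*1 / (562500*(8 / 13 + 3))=-3731 / 13218750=-0.00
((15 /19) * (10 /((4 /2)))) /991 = 75 /18829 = 0.00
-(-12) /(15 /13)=52 /5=10.40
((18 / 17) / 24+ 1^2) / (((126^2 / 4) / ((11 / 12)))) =781 / 3238704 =0.00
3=3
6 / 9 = 2 / 3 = 0.67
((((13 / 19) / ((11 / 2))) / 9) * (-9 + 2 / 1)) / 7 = -26 / 1881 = -0.01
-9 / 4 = -2.25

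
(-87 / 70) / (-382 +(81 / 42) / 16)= 1392 / 427705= 0.00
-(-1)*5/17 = 5/17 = 0.29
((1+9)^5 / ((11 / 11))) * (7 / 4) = 175000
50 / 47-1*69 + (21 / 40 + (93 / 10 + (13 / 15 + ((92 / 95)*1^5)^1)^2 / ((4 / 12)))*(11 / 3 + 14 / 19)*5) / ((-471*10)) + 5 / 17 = -629405352556837 / 9292466199600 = -67.73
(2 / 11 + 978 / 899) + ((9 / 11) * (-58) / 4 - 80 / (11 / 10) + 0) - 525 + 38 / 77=-84151315 / 138446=-607.83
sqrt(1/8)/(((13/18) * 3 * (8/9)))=27 * sqrt(2)/208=0.18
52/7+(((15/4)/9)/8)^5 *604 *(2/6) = 317998655189/42807066624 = 7.43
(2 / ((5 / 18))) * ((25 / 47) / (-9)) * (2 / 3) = -40 / 141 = -0.28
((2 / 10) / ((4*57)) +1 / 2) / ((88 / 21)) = 3997 / 33440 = 0.12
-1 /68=-0.01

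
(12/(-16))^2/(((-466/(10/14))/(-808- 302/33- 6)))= 101865/143528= 0.71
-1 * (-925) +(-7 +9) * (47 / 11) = 10269 / 11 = 933.55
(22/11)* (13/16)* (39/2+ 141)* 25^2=2608125/16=163007.81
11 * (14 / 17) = 154 / 17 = 9.06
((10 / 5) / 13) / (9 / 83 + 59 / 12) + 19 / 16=1268107 / 1041040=1.22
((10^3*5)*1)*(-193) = -965000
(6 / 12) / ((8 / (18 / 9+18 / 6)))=5 / 16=0.31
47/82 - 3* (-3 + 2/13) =9713/1066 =9.11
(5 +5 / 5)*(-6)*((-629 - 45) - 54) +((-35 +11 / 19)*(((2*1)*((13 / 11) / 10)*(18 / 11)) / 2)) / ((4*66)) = 13255469487 / 505780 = 26207.97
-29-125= -154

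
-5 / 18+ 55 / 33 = 25 / 18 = 1.39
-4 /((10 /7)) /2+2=3 /5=0.60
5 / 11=0.45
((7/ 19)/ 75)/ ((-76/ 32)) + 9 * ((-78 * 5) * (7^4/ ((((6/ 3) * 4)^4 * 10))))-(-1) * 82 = -13723978301/ 110899200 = -123.75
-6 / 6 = -1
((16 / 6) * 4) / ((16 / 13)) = 8.67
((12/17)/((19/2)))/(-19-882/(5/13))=-120/3734203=-0.00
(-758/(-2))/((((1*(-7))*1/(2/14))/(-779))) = 295241/49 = 6025.33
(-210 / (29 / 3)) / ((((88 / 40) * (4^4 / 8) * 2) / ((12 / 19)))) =-4725 / 48488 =-0.10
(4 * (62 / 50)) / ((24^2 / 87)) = 899 / 1200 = 0.75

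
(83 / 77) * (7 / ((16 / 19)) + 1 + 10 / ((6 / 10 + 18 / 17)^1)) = 2872547 / 173712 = 16.54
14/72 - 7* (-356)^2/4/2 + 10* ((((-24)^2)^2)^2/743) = 39624146915849/26748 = 1481387278.15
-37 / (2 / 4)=-74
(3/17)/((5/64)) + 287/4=25163/340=74.01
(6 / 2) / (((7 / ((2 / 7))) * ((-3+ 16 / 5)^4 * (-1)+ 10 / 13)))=16250 / 101871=0.16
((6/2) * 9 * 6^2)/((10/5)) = 486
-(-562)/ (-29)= -562/ 29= -19.38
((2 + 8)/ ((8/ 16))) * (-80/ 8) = -200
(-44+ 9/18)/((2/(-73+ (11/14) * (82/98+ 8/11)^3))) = 1213618117197/797189624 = 1522.37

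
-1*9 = -9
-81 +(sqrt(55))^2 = -26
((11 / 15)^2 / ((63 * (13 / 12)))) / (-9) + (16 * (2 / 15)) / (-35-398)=-1388932 / 239373225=-0.01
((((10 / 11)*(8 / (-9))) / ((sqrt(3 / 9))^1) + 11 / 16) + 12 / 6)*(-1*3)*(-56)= 903 / 2 -4480*sqrt(3) / 33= 216.36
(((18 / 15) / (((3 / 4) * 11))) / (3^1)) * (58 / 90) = 232 / 7425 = 0.03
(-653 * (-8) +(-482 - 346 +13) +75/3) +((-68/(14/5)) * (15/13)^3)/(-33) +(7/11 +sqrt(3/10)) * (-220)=726602936/169169 - 22 * sqrt(30)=4174.63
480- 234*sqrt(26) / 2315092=480- 9*sqrt(26) / 89042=480.00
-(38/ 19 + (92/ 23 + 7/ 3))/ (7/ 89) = -2225/ 21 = -105.95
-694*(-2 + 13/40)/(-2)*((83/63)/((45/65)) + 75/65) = -130961617/73710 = -1776.71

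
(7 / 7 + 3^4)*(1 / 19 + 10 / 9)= 16318 / 171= 95.43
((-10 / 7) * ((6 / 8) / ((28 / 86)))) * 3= -1935 / 196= -9.87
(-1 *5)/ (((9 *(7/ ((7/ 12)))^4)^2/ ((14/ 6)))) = -35/ 104485552128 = -0.00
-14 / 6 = -7 / 3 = -2.33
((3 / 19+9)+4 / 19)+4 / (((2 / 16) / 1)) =786 / 19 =41.37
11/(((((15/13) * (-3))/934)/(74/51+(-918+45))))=5936697338/2295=2586796.23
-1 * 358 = -358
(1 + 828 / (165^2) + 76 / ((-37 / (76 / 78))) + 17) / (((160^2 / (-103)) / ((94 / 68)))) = -169357316473 / 1899680640000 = -0.09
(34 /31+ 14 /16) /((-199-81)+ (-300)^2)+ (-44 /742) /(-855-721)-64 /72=-13008941072513 /14636040108480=-0.89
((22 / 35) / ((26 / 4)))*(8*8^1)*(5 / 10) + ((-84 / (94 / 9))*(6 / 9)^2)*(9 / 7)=-32104 / 21385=-1.50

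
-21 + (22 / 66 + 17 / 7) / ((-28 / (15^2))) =-43.19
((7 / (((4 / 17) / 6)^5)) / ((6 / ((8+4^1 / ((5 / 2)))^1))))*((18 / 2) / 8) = 21736590813 / 160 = 135853692.58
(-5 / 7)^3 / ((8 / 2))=-125 / 1372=-0.09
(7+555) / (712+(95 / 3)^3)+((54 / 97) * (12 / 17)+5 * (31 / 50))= 50741445061 / 14455117510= 3.51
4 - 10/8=11/4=2.75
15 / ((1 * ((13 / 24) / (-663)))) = -18360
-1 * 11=-11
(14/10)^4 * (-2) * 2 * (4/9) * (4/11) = -153664/61875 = -2.48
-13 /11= -1.18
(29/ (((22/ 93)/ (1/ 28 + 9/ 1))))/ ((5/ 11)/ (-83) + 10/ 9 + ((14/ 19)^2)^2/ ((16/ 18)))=66425751011367/ 86188961096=770.70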